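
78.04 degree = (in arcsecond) 2.809e+05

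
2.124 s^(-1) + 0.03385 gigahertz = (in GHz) 0.03385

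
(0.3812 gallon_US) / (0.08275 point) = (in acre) 0.01221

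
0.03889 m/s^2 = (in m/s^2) 0.03889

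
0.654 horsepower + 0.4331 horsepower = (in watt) 810.7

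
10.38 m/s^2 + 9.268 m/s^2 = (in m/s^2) 19.65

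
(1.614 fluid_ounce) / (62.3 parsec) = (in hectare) 2.483e-27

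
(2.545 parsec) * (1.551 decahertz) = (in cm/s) 1.218e+20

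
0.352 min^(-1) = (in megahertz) 5.867e-09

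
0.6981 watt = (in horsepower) 0.0009362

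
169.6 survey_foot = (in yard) 56.53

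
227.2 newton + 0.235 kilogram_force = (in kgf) 23.4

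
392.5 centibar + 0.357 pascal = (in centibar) 392.5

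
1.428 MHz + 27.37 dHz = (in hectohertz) 1.428e+04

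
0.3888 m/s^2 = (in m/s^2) 0.3888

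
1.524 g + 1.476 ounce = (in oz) 1.53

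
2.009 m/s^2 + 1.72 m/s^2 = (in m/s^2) 3.729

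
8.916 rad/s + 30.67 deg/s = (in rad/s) 9.451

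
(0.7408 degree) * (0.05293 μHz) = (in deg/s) 3.921e-08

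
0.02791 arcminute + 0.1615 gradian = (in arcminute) 8.749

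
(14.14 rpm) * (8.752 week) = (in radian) 7.838e+06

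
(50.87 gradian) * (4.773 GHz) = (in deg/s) 2.185e+11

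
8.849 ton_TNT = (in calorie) 8.849e+09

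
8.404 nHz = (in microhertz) 0.008404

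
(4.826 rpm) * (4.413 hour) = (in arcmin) 2.76e+07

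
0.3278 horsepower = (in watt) 244.4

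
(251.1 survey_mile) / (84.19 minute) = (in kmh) 288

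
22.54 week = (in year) 0.4323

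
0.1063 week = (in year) 0.002039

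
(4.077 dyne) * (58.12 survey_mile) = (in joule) 3.813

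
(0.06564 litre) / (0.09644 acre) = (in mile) 1.045e-10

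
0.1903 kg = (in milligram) 1.903e+05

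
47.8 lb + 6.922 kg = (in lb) 63.06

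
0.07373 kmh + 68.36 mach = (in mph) 5.207e+04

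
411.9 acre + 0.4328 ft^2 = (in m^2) 1.667e+06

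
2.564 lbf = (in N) 11.41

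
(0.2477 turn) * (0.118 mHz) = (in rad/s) 0.0001836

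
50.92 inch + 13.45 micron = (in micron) 1.293e+06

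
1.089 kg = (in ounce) 38.41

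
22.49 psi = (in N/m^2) 1.551e+05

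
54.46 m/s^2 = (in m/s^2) 54.46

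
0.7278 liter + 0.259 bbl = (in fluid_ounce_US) 1417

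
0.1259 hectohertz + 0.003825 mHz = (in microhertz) 1.259e+07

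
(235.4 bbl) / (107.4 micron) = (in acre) 86.11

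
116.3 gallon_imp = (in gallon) 139.7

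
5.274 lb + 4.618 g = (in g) 2397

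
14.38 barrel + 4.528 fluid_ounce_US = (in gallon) 604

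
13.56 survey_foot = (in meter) 4.133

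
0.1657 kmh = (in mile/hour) 0.103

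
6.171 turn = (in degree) 2222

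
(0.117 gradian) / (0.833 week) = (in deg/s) 2.09e-07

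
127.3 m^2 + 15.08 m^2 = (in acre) 0.03518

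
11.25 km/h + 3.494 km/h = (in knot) 7.961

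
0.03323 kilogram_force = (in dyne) 3.259e+04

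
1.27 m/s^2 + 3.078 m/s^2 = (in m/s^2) 4.348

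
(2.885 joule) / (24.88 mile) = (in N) 7.205e-05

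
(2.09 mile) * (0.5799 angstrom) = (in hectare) 1.951e-11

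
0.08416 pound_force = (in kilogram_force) 0.03817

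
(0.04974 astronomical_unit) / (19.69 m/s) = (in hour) 1.05e+05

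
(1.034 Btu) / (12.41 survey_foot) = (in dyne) 2.884e+07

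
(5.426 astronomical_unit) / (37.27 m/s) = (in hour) 6.05e+06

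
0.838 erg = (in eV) 5.23e+11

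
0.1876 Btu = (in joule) 197.9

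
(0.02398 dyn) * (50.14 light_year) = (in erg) 1.138e+18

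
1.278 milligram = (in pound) 2.818e-06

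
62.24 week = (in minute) 6.274e+05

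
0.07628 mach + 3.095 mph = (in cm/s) 2736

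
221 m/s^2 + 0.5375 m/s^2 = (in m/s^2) 221.5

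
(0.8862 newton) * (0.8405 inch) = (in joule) 0.01892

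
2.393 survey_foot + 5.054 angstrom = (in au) 4.876e-12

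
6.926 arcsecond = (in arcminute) 0.1154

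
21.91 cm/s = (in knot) 0.4259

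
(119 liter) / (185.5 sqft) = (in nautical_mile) 3.728e-06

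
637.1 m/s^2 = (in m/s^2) 637.1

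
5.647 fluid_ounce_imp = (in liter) 0.1604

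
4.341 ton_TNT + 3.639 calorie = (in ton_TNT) 4.341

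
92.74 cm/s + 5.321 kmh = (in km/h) 8.66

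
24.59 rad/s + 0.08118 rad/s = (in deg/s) 1414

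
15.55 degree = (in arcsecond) 5.598e+04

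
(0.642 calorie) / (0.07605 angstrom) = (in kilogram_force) 3.602e+10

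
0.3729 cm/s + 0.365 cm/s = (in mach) 2.167e-05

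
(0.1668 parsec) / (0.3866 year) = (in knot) 8.206e+08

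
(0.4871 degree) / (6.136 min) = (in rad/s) 2.309e-05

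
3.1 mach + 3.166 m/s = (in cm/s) 1.059e+05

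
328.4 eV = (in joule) 5.262e-17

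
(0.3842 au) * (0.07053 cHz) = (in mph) 9.068e+07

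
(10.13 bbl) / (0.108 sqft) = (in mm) 1.605e+05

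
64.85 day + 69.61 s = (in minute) 9.339e+04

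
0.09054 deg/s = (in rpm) 0.01509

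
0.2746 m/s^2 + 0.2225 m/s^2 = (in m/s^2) 0.4971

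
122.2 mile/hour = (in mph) 122.2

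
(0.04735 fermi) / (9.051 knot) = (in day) 1.177e-22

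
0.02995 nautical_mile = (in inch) 2184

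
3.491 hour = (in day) 0.1455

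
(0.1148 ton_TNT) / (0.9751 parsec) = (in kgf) 1.628e-09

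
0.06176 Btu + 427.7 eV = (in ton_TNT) 1.557e-08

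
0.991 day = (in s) 8.562e+04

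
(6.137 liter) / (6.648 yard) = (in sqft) 0.01087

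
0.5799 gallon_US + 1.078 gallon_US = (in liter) 6.276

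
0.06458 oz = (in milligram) 1831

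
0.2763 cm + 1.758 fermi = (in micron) 2763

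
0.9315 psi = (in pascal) 6422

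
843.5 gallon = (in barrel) 20.08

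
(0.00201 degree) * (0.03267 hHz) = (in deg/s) 0.006567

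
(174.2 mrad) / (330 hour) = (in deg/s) 8.401e-06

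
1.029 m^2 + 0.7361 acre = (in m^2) 2980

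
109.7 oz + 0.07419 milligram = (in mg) 3.11e+06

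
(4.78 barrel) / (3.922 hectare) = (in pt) 0.05493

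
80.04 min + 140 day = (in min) 2.017e+05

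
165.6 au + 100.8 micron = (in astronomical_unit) 165.6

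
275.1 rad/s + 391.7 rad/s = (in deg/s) 3.82e+04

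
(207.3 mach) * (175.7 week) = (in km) 7.501e+09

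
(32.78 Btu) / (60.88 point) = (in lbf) 3.62e+05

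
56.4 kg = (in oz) 1989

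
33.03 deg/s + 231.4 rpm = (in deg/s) 1421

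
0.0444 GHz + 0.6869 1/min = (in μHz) 4.44e+13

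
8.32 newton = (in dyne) 8.32e+05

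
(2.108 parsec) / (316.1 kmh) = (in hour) 2.058e+11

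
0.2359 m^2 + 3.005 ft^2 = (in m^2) 0.5151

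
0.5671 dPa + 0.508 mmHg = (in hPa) 0.6778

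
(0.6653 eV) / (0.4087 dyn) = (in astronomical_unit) 1.743e-25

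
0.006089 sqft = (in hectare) 5.657e-08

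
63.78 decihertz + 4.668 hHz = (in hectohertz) 4.732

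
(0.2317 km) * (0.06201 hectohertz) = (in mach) 4.22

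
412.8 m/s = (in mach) 1.212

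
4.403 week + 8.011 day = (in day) 38.83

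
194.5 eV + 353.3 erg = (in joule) 3.533e-05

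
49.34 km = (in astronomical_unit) 3.298e-07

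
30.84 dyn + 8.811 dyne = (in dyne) 39.65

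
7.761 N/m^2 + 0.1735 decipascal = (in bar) 7.778e-05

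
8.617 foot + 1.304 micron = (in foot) 8.617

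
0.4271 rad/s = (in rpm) 4.079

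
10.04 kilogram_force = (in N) 98.46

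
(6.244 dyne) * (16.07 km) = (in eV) 6.263e+18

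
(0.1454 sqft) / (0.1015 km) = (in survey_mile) 8.269e-08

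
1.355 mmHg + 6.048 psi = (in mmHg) 314.1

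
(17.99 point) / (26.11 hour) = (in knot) 1.312e-07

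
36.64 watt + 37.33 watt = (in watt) 73.97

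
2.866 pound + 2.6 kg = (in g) 3900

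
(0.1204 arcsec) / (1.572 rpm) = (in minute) 5.91e-08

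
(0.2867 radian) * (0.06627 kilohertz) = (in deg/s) 1089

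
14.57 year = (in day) 5318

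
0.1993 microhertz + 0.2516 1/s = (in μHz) 2.516e+05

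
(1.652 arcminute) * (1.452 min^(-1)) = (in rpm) 0.0001111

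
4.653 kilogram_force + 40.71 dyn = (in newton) 45.63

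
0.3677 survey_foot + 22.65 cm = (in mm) 338.6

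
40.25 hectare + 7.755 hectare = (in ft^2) 5.167e+06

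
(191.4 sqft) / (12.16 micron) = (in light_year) 1.546e-10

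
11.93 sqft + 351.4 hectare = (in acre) 868.3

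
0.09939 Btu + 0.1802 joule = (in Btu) 0.09956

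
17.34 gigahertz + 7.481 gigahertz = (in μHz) 2.482e+16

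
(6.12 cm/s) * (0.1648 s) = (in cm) 1.009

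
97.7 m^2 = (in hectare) 0.00977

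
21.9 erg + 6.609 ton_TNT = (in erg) 2.765e+17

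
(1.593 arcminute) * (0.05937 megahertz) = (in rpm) 262.7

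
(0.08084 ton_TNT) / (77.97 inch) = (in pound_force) 3.839e+07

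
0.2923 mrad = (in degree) 0.01675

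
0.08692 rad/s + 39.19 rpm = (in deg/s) 240.1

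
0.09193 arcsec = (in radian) 4.457e-07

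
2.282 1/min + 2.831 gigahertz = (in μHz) 2.831e+15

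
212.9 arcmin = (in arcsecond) 1.277e+04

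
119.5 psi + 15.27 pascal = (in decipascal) 8.239e+06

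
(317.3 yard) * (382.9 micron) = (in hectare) 1.111e-05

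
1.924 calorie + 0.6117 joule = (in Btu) 0.00821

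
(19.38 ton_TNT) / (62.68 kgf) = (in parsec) 4.275e-09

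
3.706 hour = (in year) 0.0004231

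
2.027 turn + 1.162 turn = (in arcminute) 6.888e+04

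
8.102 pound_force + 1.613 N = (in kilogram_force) 3.839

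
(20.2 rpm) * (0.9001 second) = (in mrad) 1904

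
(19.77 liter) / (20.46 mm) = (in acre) 0.0002388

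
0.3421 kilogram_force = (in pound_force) 0.7542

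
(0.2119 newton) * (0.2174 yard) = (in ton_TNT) 1.007e-11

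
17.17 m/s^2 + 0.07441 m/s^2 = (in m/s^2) 17.24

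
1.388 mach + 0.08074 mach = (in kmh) 1800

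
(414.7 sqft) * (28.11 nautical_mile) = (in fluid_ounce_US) 6.782e+10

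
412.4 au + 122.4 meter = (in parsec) 0.001999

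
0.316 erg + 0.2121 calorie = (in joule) 0.8874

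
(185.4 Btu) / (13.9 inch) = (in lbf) 1.246e+05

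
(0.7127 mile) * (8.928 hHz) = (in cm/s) 1.024e+08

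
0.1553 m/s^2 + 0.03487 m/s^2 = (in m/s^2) 0.1902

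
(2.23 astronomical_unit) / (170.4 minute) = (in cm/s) 3.263e+09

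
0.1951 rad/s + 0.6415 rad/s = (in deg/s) 47.93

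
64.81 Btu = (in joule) 6.838e+04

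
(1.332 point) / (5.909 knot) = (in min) 2.576e-06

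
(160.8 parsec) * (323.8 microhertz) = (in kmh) 5.784e+15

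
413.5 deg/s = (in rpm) 68.92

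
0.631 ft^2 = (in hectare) 5.862e-06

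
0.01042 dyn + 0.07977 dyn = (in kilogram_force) 9.197e-08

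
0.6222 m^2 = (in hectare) 6.222e-05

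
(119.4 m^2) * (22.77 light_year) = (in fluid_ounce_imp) 9.053e+23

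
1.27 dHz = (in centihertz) 12.7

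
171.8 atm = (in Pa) 1.741e+07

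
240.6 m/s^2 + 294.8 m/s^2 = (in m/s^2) 535.4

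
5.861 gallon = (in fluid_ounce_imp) 780.8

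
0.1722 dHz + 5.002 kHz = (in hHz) 50.02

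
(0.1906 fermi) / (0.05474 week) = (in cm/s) 5.757e-19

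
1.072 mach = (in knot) 709.5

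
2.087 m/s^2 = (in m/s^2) 2.087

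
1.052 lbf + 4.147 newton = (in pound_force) 1.984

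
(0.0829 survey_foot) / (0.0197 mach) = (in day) 4.36e-08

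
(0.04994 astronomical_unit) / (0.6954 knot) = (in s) 2.088e+10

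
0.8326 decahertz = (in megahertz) 8.326e-06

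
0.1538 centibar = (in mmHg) 1.154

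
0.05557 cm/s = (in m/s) 0.0005557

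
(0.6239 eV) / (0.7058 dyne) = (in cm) 1.416e-12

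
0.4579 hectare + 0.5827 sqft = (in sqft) 4.929e+04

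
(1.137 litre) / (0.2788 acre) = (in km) 1.008e-09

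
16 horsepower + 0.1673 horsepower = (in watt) 1.206e+04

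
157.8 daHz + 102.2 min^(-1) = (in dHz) 1.58e+04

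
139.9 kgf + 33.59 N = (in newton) 1406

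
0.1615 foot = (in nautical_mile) 2.658e-05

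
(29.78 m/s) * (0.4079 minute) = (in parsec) 2.362e-14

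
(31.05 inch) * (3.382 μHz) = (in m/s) 2.667e-06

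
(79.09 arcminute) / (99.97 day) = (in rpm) 2.544e-08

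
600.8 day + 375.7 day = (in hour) 2.344e+04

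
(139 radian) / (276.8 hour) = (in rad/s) 0.0001395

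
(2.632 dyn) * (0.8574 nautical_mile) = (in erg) 4.179e+05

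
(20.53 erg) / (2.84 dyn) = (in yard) 0.07906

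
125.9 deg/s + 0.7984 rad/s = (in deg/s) 171.6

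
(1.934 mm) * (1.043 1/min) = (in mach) 9.874e-08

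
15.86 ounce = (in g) 449.6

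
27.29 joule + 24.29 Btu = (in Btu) 24.32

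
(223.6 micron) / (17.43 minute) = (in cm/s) 2.138e-05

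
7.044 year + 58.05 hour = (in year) 7.051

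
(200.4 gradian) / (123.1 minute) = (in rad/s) 0.0004262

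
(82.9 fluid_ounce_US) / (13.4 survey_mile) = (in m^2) 1.137e-07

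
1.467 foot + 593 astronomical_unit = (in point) 2.515e+17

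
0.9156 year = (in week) 47.74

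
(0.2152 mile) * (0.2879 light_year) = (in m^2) 9.433e+17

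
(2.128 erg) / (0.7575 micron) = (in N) 0.2809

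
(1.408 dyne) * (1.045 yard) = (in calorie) 3.216e-06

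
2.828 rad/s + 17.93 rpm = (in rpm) 44.94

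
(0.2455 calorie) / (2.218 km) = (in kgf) 4.722e-05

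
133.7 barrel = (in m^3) 21.26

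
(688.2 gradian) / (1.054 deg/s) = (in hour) 0.1632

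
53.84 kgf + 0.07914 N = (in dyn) 5.281e+07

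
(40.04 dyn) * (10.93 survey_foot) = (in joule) 0.001334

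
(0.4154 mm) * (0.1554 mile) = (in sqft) 1.118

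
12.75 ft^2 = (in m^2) 1.185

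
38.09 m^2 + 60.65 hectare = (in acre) 149.9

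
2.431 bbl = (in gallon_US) 102.1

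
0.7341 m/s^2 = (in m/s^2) 0.7341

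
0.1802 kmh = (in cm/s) 5.006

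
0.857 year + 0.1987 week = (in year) 0.8608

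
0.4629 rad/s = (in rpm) 4.42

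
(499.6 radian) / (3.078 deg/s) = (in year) 0.0002949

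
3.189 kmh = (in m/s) 0.8858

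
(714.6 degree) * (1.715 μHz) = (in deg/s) 0.001226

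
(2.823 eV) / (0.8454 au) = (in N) 3.576e-30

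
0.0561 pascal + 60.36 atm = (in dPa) 6.116e+07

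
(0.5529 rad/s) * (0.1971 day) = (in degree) 5.395e+05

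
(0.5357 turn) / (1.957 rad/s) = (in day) 1.991e-05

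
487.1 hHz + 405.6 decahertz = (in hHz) 527.7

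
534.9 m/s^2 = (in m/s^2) 534.9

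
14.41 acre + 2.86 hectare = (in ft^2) 9.355e+05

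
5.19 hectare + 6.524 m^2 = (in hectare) 5.191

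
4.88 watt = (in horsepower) 0.006544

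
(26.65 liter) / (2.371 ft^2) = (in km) 0.000121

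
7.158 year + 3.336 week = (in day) 2636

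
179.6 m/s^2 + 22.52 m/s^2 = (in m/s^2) 202.1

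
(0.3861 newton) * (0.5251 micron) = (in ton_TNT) 4.846e-17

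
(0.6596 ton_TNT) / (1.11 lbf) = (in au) 0.003736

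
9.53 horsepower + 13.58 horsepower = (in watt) 1.723e+04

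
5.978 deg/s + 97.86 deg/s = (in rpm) 17.31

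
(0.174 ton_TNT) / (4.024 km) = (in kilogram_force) 1.845e+04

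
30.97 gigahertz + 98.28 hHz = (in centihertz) 3.097e+12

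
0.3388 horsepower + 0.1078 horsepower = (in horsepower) 0.4466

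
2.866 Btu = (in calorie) 722.7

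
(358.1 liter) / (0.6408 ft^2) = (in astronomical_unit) 4.021e-11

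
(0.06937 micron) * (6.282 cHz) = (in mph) 9.748e-09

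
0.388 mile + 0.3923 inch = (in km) 0.6244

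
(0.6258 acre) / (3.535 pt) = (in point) 5.757e+09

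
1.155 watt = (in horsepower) 0.001549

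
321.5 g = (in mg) 3.215e+05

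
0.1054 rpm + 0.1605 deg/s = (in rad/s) 0.01384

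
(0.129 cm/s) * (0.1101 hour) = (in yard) 0.5592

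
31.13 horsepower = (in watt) 2.321e+04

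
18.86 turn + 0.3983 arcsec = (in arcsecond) 2.444e+07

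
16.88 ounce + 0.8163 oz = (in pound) 1.106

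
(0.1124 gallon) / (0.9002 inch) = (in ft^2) 0.2003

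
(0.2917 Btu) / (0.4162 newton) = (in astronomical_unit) 4.943e-09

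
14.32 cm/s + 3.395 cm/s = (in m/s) 0.1772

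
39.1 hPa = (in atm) 0.03859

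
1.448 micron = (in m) 1.448e-06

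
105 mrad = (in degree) 6.016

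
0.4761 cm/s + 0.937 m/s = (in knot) 1.831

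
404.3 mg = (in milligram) 404.3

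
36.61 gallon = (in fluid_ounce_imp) 4877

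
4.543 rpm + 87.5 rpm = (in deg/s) 552.3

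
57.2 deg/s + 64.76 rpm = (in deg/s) 445.8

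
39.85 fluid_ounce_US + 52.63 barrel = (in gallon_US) 2211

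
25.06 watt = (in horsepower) 0.03361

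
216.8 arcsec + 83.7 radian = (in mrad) 8.37e+04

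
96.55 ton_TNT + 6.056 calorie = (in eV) 2.521e+30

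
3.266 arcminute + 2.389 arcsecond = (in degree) 0.0551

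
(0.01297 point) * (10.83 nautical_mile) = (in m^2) 0.09177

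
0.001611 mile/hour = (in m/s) 0.0007202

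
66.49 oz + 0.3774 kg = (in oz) 79.8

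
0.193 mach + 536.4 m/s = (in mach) 1.768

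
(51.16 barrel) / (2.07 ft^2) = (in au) 2.827e-10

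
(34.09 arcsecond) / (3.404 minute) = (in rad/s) 8.092e-07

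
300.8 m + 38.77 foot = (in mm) 3.126e+05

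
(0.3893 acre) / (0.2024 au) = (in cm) 5.203e-06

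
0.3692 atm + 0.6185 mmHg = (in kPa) 37.49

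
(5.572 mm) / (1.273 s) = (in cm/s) 0.4377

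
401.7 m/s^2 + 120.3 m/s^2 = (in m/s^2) 522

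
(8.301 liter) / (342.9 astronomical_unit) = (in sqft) 1.742e-15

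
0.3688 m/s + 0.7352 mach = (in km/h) 902.5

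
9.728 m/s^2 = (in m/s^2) 9.728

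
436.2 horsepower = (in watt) 3.253e+05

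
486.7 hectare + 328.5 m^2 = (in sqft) 5.239e+07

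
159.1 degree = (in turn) 0.4419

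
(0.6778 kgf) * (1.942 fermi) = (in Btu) 1.223e-17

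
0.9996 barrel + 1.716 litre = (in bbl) 1.01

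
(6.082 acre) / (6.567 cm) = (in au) 2.505e-06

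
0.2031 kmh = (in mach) 0.0001657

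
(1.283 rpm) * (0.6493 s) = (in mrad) 87.24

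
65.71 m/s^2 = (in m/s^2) 65.71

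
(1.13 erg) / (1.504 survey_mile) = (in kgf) 4.761e-12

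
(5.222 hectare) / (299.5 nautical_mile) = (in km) 9.415e-05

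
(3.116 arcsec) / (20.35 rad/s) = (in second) 7.423e-07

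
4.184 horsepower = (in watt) 3120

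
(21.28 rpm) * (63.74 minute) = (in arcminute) 2.93e+07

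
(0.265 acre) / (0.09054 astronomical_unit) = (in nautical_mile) 4.275e-11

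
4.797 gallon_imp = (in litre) 21.81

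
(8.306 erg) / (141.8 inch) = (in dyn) 0.02306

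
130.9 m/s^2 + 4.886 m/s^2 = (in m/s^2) 135.8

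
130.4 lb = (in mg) 5.915e+07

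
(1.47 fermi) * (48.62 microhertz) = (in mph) 1.599e-19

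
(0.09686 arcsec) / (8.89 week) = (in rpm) 8.34e-13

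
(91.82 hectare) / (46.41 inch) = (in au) 5.207e-06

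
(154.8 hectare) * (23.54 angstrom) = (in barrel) 0.02292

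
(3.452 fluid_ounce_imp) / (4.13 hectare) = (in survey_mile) 1.476e-12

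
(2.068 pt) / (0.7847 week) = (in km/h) 5.534e-09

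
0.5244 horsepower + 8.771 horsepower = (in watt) 6932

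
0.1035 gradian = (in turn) 0.0002588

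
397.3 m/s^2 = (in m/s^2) 397.3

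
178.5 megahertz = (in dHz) 1.785e+09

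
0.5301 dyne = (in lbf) 1.192e-06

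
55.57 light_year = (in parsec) 17.04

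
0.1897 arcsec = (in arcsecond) 0.1897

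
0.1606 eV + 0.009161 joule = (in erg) 9.161e+04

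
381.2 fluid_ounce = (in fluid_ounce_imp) 396.8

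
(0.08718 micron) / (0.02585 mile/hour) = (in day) 8.732e-11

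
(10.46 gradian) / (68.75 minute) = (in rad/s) 3.983e-05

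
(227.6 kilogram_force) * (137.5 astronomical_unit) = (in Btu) 4.352e+13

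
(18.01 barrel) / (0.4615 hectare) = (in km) 6.204e-07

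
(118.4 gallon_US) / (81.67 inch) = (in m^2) 0.2161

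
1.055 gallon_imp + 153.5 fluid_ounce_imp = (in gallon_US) 2.419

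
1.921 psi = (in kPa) 13.24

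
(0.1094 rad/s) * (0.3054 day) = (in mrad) 2.887e+06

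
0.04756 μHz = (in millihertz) 4.756e-05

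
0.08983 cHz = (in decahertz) 8.983e-05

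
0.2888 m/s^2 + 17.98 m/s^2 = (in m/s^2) 18.27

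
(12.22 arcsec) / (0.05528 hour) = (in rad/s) 2.977e-07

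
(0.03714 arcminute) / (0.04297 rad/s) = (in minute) 4.19e-06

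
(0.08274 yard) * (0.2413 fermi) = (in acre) 4.511e-21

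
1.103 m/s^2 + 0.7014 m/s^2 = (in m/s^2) 1.804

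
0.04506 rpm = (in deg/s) 0.2704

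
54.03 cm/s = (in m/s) 0.5403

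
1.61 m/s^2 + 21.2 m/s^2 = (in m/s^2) 22.81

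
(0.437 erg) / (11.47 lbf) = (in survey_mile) 5.322e-13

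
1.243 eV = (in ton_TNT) 4.76e-29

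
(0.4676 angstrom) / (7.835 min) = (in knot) 1.934e-13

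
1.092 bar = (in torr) 819.1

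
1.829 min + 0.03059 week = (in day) 0.2154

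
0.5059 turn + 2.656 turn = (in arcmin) 6.83e+04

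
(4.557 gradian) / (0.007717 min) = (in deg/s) 8.858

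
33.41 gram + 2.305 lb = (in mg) 1.079e+06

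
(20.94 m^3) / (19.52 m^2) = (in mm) 1073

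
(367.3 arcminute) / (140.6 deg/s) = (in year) 1.381e-09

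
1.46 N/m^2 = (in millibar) 0.0146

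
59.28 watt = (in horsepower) 0.0795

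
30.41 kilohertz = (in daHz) 3041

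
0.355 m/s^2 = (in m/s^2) 0.355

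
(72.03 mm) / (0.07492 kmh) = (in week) 5.723e-06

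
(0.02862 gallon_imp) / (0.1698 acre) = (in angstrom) 1893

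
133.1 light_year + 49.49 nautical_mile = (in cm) 1.259e+20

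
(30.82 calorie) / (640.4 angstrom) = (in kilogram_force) 2.053e+08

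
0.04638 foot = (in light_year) 1.494e-18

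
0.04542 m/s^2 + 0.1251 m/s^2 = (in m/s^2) 0.1705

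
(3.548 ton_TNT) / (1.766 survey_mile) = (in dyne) 5.223e+11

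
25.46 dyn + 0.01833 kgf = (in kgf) 0.01836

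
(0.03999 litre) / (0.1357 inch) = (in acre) 2.867e-06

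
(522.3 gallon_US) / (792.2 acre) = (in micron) 0.6167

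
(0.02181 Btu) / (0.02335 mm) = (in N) 9.855e+05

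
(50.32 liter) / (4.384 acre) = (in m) 2.836e-06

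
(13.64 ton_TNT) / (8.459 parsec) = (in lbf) 4.915e-08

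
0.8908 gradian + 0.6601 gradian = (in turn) 0.003877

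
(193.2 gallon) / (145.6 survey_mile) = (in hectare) 3.121e-10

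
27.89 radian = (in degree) 1598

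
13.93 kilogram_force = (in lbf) 30.71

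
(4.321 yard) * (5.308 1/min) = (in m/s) 0.3495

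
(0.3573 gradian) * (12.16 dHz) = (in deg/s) 0.391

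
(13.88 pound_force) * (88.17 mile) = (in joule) 8.761e+06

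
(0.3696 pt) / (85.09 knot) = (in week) 4.925e-12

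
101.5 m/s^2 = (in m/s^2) 101.5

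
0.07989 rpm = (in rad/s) 0.008366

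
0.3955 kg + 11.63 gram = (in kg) 0.4071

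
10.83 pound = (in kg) 4.912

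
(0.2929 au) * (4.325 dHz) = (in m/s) 1.895e+10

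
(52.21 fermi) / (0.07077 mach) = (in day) 2.508e-20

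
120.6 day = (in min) 1.737e+05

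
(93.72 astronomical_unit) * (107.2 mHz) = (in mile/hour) 3.362e+12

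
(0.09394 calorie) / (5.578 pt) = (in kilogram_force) 20.37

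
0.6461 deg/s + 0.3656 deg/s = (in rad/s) 0.01766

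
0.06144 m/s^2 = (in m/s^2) 0.06144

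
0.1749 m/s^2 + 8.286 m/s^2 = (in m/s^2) 8.461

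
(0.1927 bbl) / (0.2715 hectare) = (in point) 0.03199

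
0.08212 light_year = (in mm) 7.769e+17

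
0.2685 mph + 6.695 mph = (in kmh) 11.21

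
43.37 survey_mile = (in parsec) 2.262e-12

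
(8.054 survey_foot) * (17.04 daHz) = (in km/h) 1506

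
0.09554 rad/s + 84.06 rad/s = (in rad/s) 84.16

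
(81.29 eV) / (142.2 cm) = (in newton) 9.159e-18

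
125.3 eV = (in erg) 2.008e-10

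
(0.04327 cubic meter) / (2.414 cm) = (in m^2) 1.792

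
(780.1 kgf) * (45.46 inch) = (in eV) 5.513e+22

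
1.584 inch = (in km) 4.023e-05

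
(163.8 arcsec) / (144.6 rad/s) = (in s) 5.492e-06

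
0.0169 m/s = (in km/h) 0.06084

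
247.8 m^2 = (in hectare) 0.02478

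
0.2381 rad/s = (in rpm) 2.274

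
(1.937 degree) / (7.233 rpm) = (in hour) 1.24e-05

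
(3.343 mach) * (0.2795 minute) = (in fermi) 1.909e+19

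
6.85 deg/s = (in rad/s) 0.1196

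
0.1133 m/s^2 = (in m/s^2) 0.1133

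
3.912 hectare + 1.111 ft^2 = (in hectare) 3.912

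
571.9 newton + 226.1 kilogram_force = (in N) 2789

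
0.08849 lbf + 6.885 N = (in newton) 7.279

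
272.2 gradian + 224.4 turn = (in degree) 8.103e+04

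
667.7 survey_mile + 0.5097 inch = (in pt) 3.046e+09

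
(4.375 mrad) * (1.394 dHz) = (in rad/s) 0.0006099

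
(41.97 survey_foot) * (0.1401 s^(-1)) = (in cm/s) 179.2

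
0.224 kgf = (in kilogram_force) 0.224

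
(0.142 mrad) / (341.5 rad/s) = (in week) 6.875e-13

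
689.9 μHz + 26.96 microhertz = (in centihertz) 0.07169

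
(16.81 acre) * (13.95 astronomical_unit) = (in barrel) 8.929e+17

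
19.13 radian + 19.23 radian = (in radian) 38.36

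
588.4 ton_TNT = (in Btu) 2.333e+09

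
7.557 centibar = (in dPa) 7.557e+04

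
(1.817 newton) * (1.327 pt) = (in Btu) 8.062e-07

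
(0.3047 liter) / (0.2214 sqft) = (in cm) 1.481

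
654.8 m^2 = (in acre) 0.1618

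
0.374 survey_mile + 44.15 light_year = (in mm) 4.177e+20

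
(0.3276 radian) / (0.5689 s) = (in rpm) 5.499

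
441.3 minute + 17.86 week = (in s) 1.083e+07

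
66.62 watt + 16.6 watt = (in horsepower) 0.1116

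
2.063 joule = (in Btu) 0.001955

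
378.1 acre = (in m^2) 1.53e+06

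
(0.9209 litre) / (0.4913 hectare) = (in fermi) 1.874e+08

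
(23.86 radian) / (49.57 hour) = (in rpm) 0.001277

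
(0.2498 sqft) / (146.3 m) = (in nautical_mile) 8.565e-08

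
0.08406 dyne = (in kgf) 8.572e-08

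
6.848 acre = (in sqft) 2.983e+05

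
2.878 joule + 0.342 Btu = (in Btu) 0.3447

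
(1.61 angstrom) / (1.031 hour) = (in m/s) 4.338e-14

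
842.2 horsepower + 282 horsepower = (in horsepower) 1124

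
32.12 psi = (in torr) 1661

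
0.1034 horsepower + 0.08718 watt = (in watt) 77.19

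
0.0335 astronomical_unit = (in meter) 5.012e+09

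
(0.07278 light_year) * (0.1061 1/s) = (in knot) 1.42e+14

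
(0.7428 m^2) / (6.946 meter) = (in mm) 106.9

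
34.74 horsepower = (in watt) 2.591e+04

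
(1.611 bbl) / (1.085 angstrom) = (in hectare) 2.361e+05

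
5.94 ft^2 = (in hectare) 5.518e-05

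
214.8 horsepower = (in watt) 1.602e+05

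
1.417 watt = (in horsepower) 0.0019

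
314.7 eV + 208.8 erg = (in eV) 1.303e+14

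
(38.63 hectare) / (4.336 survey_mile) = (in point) 1.569e+05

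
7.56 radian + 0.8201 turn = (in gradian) 809.3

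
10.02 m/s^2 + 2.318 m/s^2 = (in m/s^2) 12.34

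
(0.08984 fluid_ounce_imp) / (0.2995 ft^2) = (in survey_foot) 0.000301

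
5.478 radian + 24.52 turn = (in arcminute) 5.485e+05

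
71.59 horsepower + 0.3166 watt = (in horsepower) 71.59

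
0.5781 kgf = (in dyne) 5.669e+05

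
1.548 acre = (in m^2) 6265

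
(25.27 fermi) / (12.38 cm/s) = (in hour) 5.67e-17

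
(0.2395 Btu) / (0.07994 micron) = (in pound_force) 7.106e+08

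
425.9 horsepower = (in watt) 3.176e+05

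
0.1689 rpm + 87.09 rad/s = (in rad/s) 87.11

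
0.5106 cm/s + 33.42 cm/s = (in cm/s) 33.93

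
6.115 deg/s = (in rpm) 1.019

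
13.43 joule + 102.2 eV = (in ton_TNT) 3.21e-09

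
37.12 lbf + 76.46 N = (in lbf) 54.31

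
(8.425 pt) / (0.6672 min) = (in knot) 0.0001443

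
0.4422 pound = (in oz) 7.075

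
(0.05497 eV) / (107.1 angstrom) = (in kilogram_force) 8.385e-14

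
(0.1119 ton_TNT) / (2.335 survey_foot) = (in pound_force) 1.479e+08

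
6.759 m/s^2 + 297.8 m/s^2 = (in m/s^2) 304.6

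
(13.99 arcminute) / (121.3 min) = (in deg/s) 3.204e-05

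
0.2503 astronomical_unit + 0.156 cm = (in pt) 1.061e+14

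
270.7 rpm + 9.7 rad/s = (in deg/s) 2180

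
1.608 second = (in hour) 0.0004467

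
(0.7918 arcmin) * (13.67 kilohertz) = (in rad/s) 3.149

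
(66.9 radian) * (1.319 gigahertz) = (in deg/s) 5.056e+12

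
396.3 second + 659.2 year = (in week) 3.437e+04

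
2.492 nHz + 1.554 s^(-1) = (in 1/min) 93.24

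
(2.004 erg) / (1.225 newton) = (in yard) 1.789e-07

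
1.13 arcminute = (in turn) 5.231e-05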